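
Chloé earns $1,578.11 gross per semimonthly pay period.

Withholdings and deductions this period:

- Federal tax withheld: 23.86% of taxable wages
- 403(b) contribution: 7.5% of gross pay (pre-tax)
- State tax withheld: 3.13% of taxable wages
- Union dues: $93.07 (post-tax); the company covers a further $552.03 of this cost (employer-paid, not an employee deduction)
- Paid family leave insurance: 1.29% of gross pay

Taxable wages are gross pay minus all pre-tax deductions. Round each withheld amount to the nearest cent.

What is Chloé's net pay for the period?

$952.33

403(b) contribution: $1,578.11 × 0.075 = $118.36
Taxable wages = $1,578.11 − $118.36 = $1,459.75
State tax withheld: $1,459.75 × 0.0313 = $45.69
Federal tax withheld: $1,459.75 × 0.2386 = $348.30
Paid family leave insurance: $1,578.11 × 0.0129 = $20.36
Union dues: $93.07
(Employer's $552.03 toward union dues is not withheld from the employee.)
Total deductions = $118.36 + $45.69 + $348.30 + $20.36 + $93.07 = $625.78
Net pay = $1,578.11 − $625.78 = $952.33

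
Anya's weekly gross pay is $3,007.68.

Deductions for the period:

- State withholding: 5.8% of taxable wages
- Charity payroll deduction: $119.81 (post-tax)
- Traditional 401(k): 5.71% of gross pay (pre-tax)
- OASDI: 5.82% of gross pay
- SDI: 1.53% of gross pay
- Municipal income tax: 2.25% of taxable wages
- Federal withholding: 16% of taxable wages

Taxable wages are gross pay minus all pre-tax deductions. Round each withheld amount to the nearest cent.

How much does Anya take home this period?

$1,813.02

Traditional 401(k): $3,007.68 × 0.0571 = $171.74
Taxable wages = $3,007.68 − $171.74 = $2,835.94
Municipal income tax: $2,835.94 × 0.0225 = $63.81
Federal withholding: $2,835.94 × 0.16 = $453.75
State withholding: $2,835.94 × 0.058 = $164.48
OASDI: $3,007.68 × 0.0582 = $175.05
SDI: $3,007.68 × 0.0153 = $46.02
Charity payroll deduction: $119.81
Total deductions = $171.74 + $63.81 + $453.75 + $164.48 + $175.05 + $46.02 + $119.81 = $1,194.66
Net pay = $3,007.68 − $1,194.66 = $1,813.02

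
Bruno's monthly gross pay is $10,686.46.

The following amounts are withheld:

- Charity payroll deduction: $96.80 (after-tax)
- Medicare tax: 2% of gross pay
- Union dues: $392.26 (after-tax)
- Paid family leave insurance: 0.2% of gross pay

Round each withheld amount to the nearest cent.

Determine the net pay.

Medicare tax: $10,686.46 × 0.02 = $213.73
Paid family leave insurance: $10,686.46 × 0.002 = $21.37
Charity payroll deduction: $96.80
Union dues: $392.26
Total deductions = $213.73 + $21.37 + $96.80 + $392.26 = $724.16
Net pay = $10,686.46 − $724.16 = $9,962.30

$9,962.30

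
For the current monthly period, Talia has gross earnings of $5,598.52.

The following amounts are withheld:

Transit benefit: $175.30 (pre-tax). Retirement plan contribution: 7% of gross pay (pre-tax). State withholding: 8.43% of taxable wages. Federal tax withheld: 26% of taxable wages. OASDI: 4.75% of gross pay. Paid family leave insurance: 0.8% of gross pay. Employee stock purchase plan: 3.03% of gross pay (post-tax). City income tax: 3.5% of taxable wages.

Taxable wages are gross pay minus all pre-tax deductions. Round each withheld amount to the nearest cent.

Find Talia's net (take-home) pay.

Transit benefit: $175.30
Retirement plan contribution: $5,598.52 × 0.07 = $391.90
Pre-tax total = $175.30 + $391.90 = $567.20
Taxable wages = $5,598.52 − $567.20 = $5,031.32
Federal tax withheld: $5,031.32 × 0.26 = $1,308.14
City income tax: $5,031.32 × 0.035 = $176.10
State withholding: $5,031.32 × 0.0843 = $424.14
Paid family leave insurance: $5,598.52 × 0.008 = $44.79
OASDI: $5,598.52 × 0.0475 = $265.93
Employee stock purchase plan: $5,598.52 × 0.0303 = $169.64
Total deductions = $175.30 + $391.90 + $1,308.14 + $176.10 + $424.14 + $44.79 + $265.93 + $169.64 = $2,955.94
Net pay = $5,598.52 − $2,955.94 = $2,642.58

$2,642.58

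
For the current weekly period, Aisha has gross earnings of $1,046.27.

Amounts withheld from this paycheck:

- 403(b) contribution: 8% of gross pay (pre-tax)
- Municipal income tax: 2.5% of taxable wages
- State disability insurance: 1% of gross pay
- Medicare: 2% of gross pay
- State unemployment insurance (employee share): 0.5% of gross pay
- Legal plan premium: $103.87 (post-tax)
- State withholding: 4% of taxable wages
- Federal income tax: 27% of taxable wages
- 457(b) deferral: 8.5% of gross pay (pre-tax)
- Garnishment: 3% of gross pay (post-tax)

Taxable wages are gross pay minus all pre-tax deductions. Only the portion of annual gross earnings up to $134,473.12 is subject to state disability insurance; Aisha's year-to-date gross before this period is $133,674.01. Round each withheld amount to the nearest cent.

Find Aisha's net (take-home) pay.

$411.56

403(b) contribution: $1,046.27 × 0.08 = $83.70
457(b) deferral: $1,046.27 × 0.085 = $88.93
Pre-tax total = $83.70 + $88.93 = $172.63
Taxable wages = $1,046.27 − $172.63 = $873.64
Municipal income tax: $873.64 × 0.025 = $21.84
Federal income tax: $873.64 × 0.27 = $235.88
State withholding: $873.64 × 0.04 = $34.95
Medicare: $1,046.27 × 0.02 = $20.93
State disability insurance: only $134,473.12 − $133,674.01 = $799.11 of this check is subject → $799.11 × 0.01 = $7.99
State unemployment insurance (employee share): $1,046.27 × 0.005 = $5.23
Garnishment: $1,046.27 × 0.03 = $31.39
Legal plan premium: $103.87
Total deductions = $83.70 + $88.93 + $21.84 + $235.88 + $34.95 + $20.93 + $7.99 + $5.23 + $31.39 + $103.87 = $634.71
Net pay = $1,046.27 − $634.71 = $411.56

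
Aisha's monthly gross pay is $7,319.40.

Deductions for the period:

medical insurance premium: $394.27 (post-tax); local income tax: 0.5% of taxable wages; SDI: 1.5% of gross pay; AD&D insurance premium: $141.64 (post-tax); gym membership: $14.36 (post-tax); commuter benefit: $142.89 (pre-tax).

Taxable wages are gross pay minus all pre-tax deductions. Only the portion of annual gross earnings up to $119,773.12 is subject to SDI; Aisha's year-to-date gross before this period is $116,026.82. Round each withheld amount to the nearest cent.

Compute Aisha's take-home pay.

Commuter benefit: $142.89
Taxable wages = $7,319.40 − $142.89 = $7,176.51
Local income tax: $7,176.51 × 0.005 = $35.88
SDI: only $119,773.12 − $116,026.82 = $3,746.30 of this check is subject → $3,746.30 × 0.015 = $56.19
AD&D insurance premium: $141.64
Medical insurance premium: $394.27
Gym membership: $14.36
Total deductions = $142.89 + $35.88 + $56.19 + $141.64 + $394.27 + $14.36 = $785.23
Net pay = $7,319.40 − $785.23 = $6,534.17

$6,534.17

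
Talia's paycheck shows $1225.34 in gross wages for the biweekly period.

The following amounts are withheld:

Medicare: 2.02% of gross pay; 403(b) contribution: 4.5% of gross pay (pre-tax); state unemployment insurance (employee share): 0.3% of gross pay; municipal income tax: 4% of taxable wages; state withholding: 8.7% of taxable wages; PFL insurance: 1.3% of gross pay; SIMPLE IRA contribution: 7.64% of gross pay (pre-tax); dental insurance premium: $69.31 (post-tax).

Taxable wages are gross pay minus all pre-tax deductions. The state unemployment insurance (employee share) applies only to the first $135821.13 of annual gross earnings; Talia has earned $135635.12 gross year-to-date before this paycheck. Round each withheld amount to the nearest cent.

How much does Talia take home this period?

403(b) contribution: $1225.34 × 0.045 = $55.14
SIMPLE IRA contribution: $1225.34 × 0.0764 = $93.62
Pre-tax total = $55.14 + $93.62 = $148.76
Taxable wages = $1225.34 − $148.76 = $1076.58
Municipal income tax: $1076.58 × 0.04 = $43.06
State withholding: $1076.58 × 0.087 = $93.66
PFL insurance: $1225.34 × 0.013 = $15.93
State unemployment insurance (employee share): only $135821.13 − $135635.12 = $186.01 of this check is subject → $186.01 × 0.003 = $0.56
Medicare: $1225.34 × 0.0202 = $24.75
Dental insurance premium: $69.31
Total deductions = $55.14 + $93.62 + $43.06 + $93.66 + $15.93 + $0.56 + $24.75 + $69.31 = $396.03
Net pay = $1225.34 − $396.03 = $829.31

$829.31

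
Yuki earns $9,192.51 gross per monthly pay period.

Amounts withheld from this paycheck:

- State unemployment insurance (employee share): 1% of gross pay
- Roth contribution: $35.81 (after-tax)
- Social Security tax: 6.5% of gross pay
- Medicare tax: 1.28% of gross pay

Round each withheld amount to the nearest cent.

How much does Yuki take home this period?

Medicare tax: $9,192.51 × 0.0128 = $117.66
Social Security tax: $9,192.51 × 0.065 = $597.51
State unemployment insurance (employee share): $9,192.51 × 0.01 = $91.93
Roth contribution: $35.81
Total deductions = $117.66 + $597.51 + $91.93 + $35.81 = $842.91
Net pay = $9,192.51 − $842.91 = $8,349.60

$8,349.60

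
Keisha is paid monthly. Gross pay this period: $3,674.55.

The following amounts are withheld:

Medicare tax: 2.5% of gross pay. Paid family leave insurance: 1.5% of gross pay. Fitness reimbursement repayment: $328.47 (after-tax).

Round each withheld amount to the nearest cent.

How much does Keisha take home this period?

$3,199.10

Medicare tax: $3,674.55 × 0.025 = $91.86
Paid family leave insurance: $3,674.55 × 0.015 = $55.12
Fitness reimbursement repayment: $328.47
Total deductions = $91.86 + $55.12 + $328.47 = $475.45
Net pay = $3,674.55 − $475.45 = $3,199.10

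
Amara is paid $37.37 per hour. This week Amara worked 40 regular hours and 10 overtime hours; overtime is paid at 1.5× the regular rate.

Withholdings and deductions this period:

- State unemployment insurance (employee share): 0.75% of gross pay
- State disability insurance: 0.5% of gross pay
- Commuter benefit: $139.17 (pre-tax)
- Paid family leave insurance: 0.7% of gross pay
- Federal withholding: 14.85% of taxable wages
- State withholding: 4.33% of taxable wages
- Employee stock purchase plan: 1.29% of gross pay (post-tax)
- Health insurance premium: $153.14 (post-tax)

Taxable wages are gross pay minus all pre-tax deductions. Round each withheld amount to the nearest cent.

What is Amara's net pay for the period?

Regular pay: 40 × $37.37 = $1,494.80
Overtime pay: 10 × $37.37 × 1.5 = $560.55
Gross pay = $1,494.80 + $560.55 = $2,055.35
Commuter benefit: $139.17
Taxable wages = $2,055.35 − $139.17 = $1,916.18
Federal withholding: $1,916.18 × 0.1485 = $284.55
State withholding: $1,916.18 × 0.0433 = $82.97
State unemployment insurance (employee share): $2,055.35 × 0.0075 = $15.42
Paid family leave insurance: $2,055.35 × 0.007 = $14.39
State disability insurance: $2,055.35 × 0.005 = $10.28
Employee stock purchase plan: $2,055.35 × 0.0129 = $26.51
Health insurance premium: $153.14
Total deductions = $139.17 + $284.55 + $82.97 + $15.42 + $14.39 + $10.28 + $26.51 + $153.14 = $726.43
Net pay = $2,055.35 − $726.43 = $1,328.92

$1,328.92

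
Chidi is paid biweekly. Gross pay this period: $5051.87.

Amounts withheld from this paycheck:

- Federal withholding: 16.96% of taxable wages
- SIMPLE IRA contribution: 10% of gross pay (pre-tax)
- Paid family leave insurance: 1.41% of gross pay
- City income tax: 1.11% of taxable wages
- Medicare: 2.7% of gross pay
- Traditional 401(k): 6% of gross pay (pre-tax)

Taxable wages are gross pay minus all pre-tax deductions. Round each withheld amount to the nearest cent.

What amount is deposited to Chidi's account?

SIMPLE IRA contribution: $5051.87 × 0.1 = $505.19
Traditional 401(k): $5051.87 × 0.06 = $303.11
Pre-tax total = $505.19 + $303.11 = $808.30
Taxable wages = $5051.87 − $808.30 = $4243.57
Federal withholding: $4243.57 × 0.1696 = $719.71
City income tax: $4243.57 × 0.0111 = $47.10
Paid family leave insurance: $5051.87 × 0.0141 = $71.23
Medicare: $5051.87 × 0.027 = $136.40
Total deductions = $505.19 + $303.11 + $719.71 + $47.10 + $71.23 + $136.40 = $1782.74
Net pay = $5051.87 − $1782.74 = $3269.13

$3269.13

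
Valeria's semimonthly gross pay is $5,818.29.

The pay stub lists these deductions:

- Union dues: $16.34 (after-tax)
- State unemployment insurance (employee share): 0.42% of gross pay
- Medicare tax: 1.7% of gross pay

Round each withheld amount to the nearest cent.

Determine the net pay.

$5,678.60

Medicare tax: $5,818.29 × 0.017 = $98.91
State unemployment insurance (employee share): $5,818.29 × 0.0042 = $24.44
Union dues: $16.34
Total deductions = $98.91 + $24.44 + $16.34 = $139.69
Net pay = $5,818.29 − $139.69 = $5,678.60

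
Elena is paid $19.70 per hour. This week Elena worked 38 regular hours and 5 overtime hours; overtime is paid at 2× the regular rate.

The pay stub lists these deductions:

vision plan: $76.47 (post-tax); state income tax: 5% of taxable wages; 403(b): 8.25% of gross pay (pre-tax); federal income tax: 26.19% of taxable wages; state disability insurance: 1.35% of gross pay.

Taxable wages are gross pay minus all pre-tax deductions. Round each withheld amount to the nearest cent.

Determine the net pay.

Regular pay: 38 × $19.70 = $748.60
Overtime pay: 5 × $19.70 × 2 = $197.00
Gross pay = $748.60 + $197.00 = $945.60
403(b): $945.60 × 0.0825 = $78.01
Taxable wages = $945.60 − $78.01 = $867.59
Federal income tax: $867.59 × 0.2619 = $227.22
State income tax: $867.59 × 0.05 = $43.38
State disability insurance: $945.60 × 0.0135 = $12.77
Vision plan: $76.47
Total deductions = $78.01 + $227.22 + $43.38 + $12.77 + $76.47 = $437.85
Net pay = $945.60 − $437.85 = $507.75

$507.75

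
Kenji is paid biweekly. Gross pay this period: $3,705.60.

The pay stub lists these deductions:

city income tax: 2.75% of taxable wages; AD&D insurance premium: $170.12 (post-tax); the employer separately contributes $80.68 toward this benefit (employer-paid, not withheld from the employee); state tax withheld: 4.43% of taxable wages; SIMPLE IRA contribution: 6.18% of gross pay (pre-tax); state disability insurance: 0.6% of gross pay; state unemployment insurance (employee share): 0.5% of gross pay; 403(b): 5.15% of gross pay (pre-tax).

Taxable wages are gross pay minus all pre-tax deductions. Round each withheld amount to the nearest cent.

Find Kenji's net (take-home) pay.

$2,838.95

SIMPLE IRA contribution: $3,705.60 × 0.0618 = $229.01
403(b): $3,705.60 × 0.0515 = $190.84
Pre-tax total = $229.01 + $190.84 = $419.85
Taxable wages = $3,705.60 − $419.85 = $3,285.75
State tax withheld: $3,285.75 × 0.0443 = $145.56
City income tax: $3,285.75 × 0.0275 = $90.36
State unemployment insurance (employee share): $3,705.60 × 0.005 = $18.53
State disability insurance: $3,705.60 × 0.006 = $22.23
AD&D insurance premium: $170.12
(Employer's $80.68 toward AD&D insurance premium is not withheld from the employee.)
Total deductions = $229.01 + $190.84 + $145.56 + $90.36 + $18.53 + $22.23 + $170.12 = $866.65
Net pay = $3,705.60 − $866.65 = $2,838.95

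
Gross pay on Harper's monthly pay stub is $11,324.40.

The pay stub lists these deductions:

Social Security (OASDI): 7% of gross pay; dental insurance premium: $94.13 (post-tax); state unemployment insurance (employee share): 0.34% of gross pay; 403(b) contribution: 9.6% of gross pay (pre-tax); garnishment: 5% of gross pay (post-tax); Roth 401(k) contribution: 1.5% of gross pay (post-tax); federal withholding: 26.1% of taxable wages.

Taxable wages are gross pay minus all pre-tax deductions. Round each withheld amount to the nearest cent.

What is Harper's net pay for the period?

403(b) contribution: $11,324.40 × 0.096 = $1,087.14
Taxable wages = $11,324.40 − $1,087.14 = $10,237.26
Federal withholding: $10,237.26 × 0.261 = $2,671.92
Social Security (OASDI): $11,324.40 × 0.07 = $792.71
State unemployment insurance (employee share): $11,324.40 × 0.0034 = $38.50
Dental insurance premium: $94.13
Garnishment: $11,324.40 × 0.05 = $566.22
Roth 401(k) contribution: $11,324.40 × 0.015 = $169.87
Total deductions = $1,087.14 + $2,671.92 + $792.71 + $38.50 + $94.13 + $566.22 + $169.87 = $5,420.49
Net pay = $11,324.40 − $5,420.49 = $5,903.91

$5,903.91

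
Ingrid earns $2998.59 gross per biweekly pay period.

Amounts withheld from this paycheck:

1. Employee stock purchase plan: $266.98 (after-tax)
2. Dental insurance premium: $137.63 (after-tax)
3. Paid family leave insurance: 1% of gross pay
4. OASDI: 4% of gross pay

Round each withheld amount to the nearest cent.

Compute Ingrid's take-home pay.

OASDI: $2998.59 × 0.04 = $119.94
Paid family leave insurance: $2998.59 × 0.01 = $29.99
Dental insurance premium: $137.63
Employee stock purchase plan: $266.98
Total deductions = $119.94 + $29.99 + $137.63 + $266.98 = $554.54
Net pay = $2998.59 − $554.54 = $2444.05

$2444.05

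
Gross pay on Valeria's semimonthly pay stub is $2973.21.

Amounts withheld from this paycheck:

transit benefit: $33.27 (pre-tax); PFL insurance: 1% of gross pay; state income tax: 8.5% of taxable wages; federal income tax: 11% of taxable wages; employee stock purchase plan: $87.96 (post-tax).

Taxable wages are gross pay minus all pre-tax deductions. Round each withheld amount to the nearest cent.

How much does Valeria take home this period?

Transit benefit: $33.27
Taxable wages = $2973.21 − $33.27 = $2939.94
State income tax: $2939.94 × 0.085 = $249.89
Federal income tax: $2939.94 × 0.11 = $323.39
PFL insurance: $2973.21 × 0.01 = $29.73
Employee stock purchase plan: $87.96
Total deductions = $33.27 + $249.89 + $323.39 + $29.73 + $87.96 = $724.24
Net pay = $2973.21 − $724.24 = $2248.97

$2248.97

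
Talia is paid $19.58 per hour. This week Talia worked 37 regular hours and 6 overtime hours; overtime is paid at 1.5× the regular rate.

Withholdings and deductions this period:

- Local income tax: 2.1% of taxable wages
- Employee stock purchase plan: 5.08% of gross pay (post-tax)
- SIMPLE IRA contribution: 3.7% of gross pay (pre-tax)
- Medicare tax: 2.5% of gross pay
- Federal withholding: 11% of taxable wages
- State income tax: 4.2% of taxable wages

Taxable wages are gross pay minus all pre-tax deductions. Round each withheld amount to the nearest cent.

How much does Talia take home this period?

$649.03

Regular pay: 37 × $19.58 = $724.46
Overtime pay: 6 × $19.58 × 1.5 = $176.22
Gross pay = $724.46 + $176.22 = $900.68
SIMPLE IRA contribution: $900.68 × 0.037 = $33.33
Taxable wages = $900.68 − $33.33 = $867.35
Federal withholding: $867.35 × 0.11 = $95.41
State income tax: $867.35 × 0.042 = $36.43
Local income tax: $867.35 × 0.021 = $18.21
Medicare tax: $900.68 × 0.025 = $22.52
Employee stock purchase plan: $900.68 × 0.0508 = $45.75
Total deductions = $33.33 + $95.41 + $36.43 + $18.21 + $22.52 + $45.75 = $251.65
Net pay = $900.68 − $251.65 = $649.03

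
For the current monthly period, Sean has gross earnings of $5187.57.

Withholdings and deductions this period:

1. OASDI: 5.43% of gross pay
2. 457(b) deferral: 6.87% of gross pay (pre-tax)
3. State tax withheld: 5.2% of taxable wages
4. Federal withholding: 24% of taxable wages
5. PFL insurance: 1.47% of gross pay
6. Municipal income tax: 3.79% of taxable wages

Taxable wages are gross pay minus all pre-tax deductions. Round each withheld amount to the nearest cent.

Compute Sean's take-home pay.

457(b) deferral: $5187.57 × 0.0687 = $356.39
Taxable wages = $5187.57 − $356.39 = $4831.18
Federal withholding: $4831.18 × 0.24 = $1159.48
Municipal income tax: $4831.18 × 0.0379 = $183.10
State tax withheld: $4831.18 × 0.052 = $251.22
PFL insurance: $5187.57 × 0.0147 = $76.26
OASDI: $5187.57 × 0.0543 = $281.69
Total deductions = $356.39 + $1159.48 + $183.10 + $251.22 + $76.26 + $281.69 = $2308.14
Net pay = $5187.57 − $2308.14 = $2879.43

$2879.43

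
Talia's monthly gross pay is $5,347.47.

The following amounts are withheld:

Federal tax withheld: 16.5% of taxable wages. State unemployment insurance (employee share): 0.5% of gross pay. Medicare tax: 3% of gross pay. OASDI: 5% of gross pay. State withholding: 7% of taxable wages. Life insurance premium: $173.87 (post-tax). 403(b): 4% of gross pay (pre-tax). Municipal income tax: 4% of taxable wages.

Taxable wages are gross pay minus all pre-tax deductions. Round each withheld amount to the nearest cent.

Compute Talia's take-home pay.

403(b): $5,347.47 × 0.04 = $213.90
Taxable wages = $5,347.47 − $213.90 = $5,133.57
Municipal income tax: $5,133.57 × 0.04 = $205.34
State withholding: $5,133.57 × 0.07 = $359.35
Federal tax withheld: $5,133.57 × 0.165 = $847.04
OASDI: $5,347.47 × 0.05 = $267.37
State unemployment insurance (employee share): $5,347.47 × 0.005 = $26.74
Medicare tax: $5,347.47 × 0.03 = $160.42
Life insurance premium: $173.87
Total deductions = $213.90 + $205.34 + $359.35 + $847.04 + $267.37 + $26.74 + $160.42 + $173.87 = $2,254.03
Net pay = $5,347.47 − $2,254.03 = $3,093.44

$3,093.44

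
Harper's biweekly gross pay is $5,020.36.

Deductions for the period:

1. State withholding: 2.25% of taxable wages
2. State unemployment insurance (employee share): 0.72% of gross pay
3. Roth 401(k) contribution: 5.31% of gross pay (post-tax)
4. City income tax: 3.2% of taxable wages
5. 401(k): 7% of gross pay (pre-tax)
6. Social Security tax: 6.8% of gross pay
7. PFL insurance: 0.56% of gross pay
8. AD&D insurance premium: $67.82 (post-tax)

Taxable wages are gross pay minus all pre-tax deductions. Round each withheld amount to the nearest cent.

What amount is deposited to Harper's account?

401(k): $5,020.36 × 0.07 = $351.43
Taxable wages = $5,020.36 − $351.43 = $4,668.93
State withholding: $4,668.93 × 0.0225 = $105.05
City income tax: $4,668.93 × 0.032 = $149.41
PFL insurance: $5,020.36 × 0.0056 = $28.11
Social Security tax: $5,020.36 × 0.068 = $341.38
State unemployment insurance (employee share): $5,020.36 × 0.0072 = $36.15
Roth 401(k) contribution: $5,020.36 × 0.0531 = $266.58
AD&D insurance premium: $67.82
Total deductions = $351.43 + $105.05 + $149.41 + $28.11 + $341.38 + $36.15 + $266.58 + $67.82 = $1,345.93
Net pay = $5,020.36 − $1,345.93 = $3,674.43

$3,674.43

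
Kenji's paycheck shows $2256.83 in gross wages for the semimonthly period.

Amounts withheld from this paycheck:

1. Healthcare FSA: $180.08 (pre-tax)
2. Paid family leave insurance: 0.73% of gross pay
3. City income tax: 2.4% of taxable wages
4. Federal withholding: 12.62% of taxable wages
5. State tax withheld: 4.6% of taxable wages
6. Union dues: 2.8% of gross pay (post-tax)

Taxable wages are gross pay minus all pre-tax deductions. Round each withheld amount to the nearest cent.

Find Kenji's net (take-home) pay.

$1589.63

Healthcare FSA: $180.08
Taxable wages = $2256.83 − $180.08 = $2076.75
State tax withheld: $2076.75 × 0.046 = $95.53
City income tax: $2076.75 × 0.024 = $49.84
Federal withholding: $2076.75 × 0.1262 = $262.09
Paid family leave insurance: $2256.83 × 0.0073 = $16.47
Union dues: $2256.83 × 0.028 = $63.19
Total deductions = $180.08 + $95.53 + $49.84 + $262.09 + $16.47 + $63.19 = $667.20
Net pay = $2256.83 − $667.20 = $1589.63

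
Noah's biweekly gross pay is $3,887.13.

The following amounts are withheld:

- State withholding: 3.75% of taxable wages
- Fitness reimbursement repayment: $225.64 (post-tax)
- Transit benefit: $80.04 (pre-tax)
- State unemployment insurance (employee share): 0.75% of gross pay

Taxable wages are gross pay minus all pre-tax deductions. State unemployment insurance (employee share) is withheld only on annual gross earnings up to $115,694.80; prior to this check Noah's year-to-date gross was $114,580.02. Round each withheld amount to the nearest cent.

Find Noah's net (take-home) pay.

Transit benefit: $80.04
Taxable wages = $3,887.13 − $80.04 = $3,807.09
State withholding: $3,807.09 × 0.0375 = $142.77
State unemployment insurance (employee share): only $115,694.80 − $114,580.02 = $1,114.78 of this check is subject → $1,114.78 × 0.0075 = $8.36
Fitness reimbursement repayment: $225.64
Total deductions = $80.04 + $142.77 + $8.36 + $225.64 = $456.81
Net pay = $3,887.13 − $456.81 = $3,430.32

$3,430.32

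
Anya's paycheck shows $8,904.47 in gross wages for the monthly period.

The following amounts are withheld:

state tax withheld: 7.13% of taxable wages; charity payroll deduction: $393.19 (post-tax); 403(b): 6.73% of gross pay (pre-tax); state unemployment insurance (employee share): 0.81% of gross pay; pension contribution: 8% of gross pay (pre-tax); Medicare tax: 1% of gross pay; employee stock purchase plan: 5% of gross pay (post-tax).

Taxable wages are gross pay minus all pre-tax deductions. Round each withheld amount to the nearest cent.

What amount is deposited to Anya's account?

Pension contribution: $8,904.47 × 0.08 = $712.36
403(b): $8,904.47 × 0.0673 = $599.27
Pre-tax total = $712.36 + $599.27 = $1,311.63
Taxable wages = $8,904.47 − $1,311.63 = $7,592.84
State tax withheld: $7,592.84 × 0.0713 = $541.37
State unemployment insurance (employee share): $8,904.47 × 0.0081 = $72.13
Medicare tax: $8,904.47 × 0.01 = $89.04
Employee stock purchase plan: $8,904.47 × 0.05 = $445.22
Charity payroll deduction: $393.19
Total deductions = $712.36 + $599.27 + $541.37 + $72.13 + $89.04 + $445.22 + $393.19 = $2,852.58
Net pay = $8,904.47 − $2,852.58 = $6,051.89

$6,051.89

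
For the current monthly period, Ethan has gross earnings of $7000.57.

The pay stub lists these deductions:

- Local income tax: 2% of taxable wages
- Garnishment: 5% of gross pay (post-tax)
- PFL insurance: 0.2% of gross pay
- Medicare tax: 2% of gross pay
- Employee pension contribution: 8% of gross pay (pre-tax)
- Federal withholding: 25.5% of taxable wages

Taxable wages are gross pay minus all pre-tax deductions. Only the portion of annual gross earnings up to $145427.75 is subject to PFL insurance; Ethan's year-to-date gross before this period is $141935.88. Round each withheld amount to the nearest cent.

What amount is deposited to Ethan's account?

$4172.36

Employee pension contribution: $7000.57 × 0.08 = $560.05
Taxable wages = $7000.57 − $560.05 = $6440.52
Local income tax: $6440.52 × 0.02 = $128.81
Federal withholding: $6440.52 × 0.255 = $1642.33
PFL insurance: only $145427.75 − $141935.88 = $3491.87 of this check is subject → $3491.87 × 0.002 = $6.98
Medicare tax: $7000.57 × 0.02 = $140.01
Garnishment: $7000.57 × 0.05 = $350.03
Total deductions = $560.05 + $128.81 + $1642.33 + $6.98 + $140.01 + $350.03 = $2828.21
Net pay = $7000.57 − $2828.21 = $4172.36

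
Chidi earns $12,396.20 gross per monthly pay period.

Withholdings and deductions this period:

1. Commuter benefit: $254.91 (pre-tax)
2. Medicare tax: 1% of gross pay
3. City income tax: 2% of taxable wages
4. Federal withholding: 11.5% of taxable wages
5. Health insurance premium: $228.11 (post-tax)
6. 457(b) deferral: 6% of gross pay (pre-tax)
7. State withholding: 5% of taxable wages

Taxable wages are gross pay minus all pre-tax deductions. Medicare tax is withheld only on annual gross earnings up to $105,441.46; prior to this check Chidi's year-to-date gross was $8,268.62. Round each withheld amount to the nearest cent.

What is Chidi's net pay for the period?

457(b) deferral: $12,396.20 × 0.06 = $743.77
Commuter benefit: $254.91
Pre-tax total = $743.77 + $254.91 = $998.68
Taxable wages = $12,396.20 − $998.68 = $11,397.52
City income tax: $11,397.52 × 0.02 = $227.95
Federal withholding: $11,397.52 × 0.115 = $1,310.71
State withholding: $11,397.52 × 0.05 = $569.88
Medicare tax: cap not yet reached, full $12,396.20 is subject → $12,396.20 × 0.01 = $123.96
Health insurance premium: $228.11
Total deductions = $743.77 + $254.91 + $227.95 + $1,310.71 + $569.88 + $123.96 + $228.11 = $3,459.29
Net pay = $12,396.20 − $3,459.29 = $8,936.91

$8,936.91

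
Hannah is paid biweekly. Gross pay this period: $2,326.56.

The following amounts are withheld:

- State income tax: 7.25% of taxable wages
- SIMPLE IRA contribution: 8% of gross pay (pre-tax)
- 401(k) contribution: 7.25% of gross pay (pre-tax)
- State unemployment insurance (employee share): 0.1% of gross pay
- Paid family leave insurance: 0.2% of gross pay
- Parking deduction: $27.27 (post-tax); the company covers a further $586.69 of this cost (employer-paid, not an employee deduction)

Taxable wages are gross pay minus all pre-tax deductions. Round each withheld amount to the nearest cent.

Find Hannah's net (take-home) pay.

$1,794.56

401(k) contribution: $2,326.56 × 0.0725 = $168.68
SIMPLE IRA contribution: $2,326.56 × 0.08 = $186.12
Pre-tax total = $168.68 + $186.12 = $354.80
Taxable wages = $2,326.56 − $354.80 = $1,971.76
State income tax: $1,971.76 × 0.0725 = $142.95
Paid family leave insurance: $2,326.56 × 0.002 = $4.65
State unemployment insurance (employee share): $2,326.56 × 0.001 = $2.33
Parking deduction: $27.27
(Employer's $586.69 toward parking deduction is not withheld from the employee.)
Total deductions = $168.68 + $186.12 + $142.95 + $4.65 + $2.33 + $27.27 = $532.00
Net pay = $2,326.56 − $532.00 = $1,794.56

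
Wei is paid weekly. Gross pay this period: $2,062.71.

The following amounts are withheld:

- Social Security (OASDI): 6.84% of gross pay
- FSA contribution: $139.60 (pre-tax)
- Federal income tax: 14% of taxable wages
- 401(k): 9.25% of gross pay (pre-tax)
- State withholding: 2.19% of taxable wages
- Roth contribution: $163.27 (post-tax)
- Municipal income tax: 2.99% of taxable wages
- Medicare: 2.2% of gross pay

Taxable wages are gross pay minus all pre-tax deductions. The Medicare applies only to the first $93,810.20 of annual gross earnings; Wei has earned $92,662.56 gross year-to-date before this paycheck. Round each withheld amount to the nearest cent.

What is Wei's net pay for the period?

401(k): $2,062.71 × 0.0925 = $190.80
FSA contribution: $139.60
Pre-tax total = $190.80 + $139.60 = $330.40
Taxable wages = $2,062.71 − $330.40 = $1,732.31
State withholding: $1,732.31 × 0.0219 = $37.94
Municipal income tax: $1,732.31 × 0.0299 = $51.80
Federal income tax: $1,732.31 × 0.14 = $242.52
Social Security (OASDI): $2,062.71 × 0.0684 = $141.09
Medicare: only $93,810.20 − $92,662.56 = $1,147.64 of this check is subject → $1,147.64 × 0.022 = $25.25
Roth contribution: $163.27
Total deductions = $190.80 + $139.60 + $37.94 + $51.80 + $242.52 + $141.09 + $25.25 + $163.27 = $992.27
Net pay = $2,062.71 − $992.27 = $1,070.44

$1,070.44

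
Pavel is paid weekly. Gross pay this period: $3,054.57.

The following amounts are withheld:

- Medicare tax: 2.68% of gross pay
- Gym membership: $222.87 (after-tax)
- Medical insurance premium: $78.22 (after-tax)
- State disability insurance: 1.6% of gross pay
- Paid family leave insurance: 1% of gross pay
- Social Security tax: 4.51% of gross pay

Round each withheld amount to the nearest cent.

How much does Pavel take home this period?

Medicare tax: $3,054.57 × 0.0268 = $81.86
State disability insurance: $3,054.57 × 0.016 = $48.87
Social Security tax: $3,054.57 × 0.0451 = $137.76
Paid family leave insurance: $3,054.57 × 0.01 = $30.55
Gym membership: $222.87
Medical insurance premium: $78.22
Total deductions = $81.86 + $48.87 + $137.76 + $30.55 + $222.87 + $78.22 = $600.13
Net pay = $3,054.57 − $600.13 = $2,454.44

$2,454.44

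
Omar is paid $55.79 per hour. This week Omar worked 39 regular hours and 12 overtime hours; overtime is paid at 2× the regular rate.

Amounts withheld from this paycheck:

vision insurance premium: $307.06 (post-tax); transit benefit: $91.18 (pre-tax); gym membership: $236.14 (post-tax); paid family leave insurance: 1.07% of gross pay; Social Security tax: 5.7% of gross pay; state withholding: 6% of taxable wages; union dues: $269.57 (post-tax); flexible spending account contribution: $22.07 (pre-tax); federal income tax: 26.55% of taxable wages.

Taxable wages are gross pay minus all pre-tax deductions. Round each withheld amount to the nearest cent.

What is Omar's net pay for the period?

$1,243.61

Regular pay: 39 × $55.79 = $2,175.81
Overtime pay: 12 × $55.79 × 2 = $1,338.96
Gross pay = $2,175.81 + $1,338.96 = $3,514.77
Flexible spending account contribution: $22.07
Transit benefit: $91.18
Pre-tax total = $22.07 + $91.18 = $113.25
Taxable wages = $3,514.77 − $113.25 = $3,401.52
Federal income tax: $3,401.52 × 0.2655 = $903.10
State withholding: $3,401.52 × 0.06 = $204.09
Social Security tax: $3,514.77 × 0.057 = $200.34
Paid family leave insurance: $3,514.77 × 0.0107 = $37.61
Vision insurance premium: $307.06
Union dues: $269.57
Gym membership: $236.14
Total deductions = $22.07 + $91.18 + $903.10 + $204.09 + $200.34 + $37.61 + $307.06 + $269.57 + $236.14 = $2,271.16
Net pay = $3,514.77 − $2,271.16 = $1,243.61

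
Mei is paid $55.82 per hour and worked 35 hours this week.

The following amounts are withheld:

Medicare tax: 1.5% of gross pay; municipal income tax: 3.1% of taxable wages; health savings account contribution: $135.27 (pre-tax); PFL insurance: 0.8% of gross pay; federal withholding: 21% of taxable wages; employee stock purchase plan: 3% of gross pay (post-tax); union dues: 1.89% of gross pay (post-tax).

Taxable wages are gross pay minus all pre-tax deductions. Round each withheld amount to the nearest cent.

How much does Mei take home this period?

$1,239.72

Gross pay: 35 × $55.82 = $1,953.70
Health savings account contribution: $135.27
Taxable wages = $1,953.70 − $135.27 = $1,818.43
Municipal income tax: $1,818.43 × 0.031 = $56.37
Federal withholding: $1,818.43 × 0.21 = $381.87
Medicare tax: $1,953.70 × 0.015 = $29.31
PFL insurance: $1,953.70 × 0.008 = $15.63
Union dues: $1,953.70 × 0.0189 = $36.92
Employee stock purchase plan: $1,953.70 × 0.03 = $58.61
Total deductions = $135.27 + $56.37 + $381.87 + $29.31 + $15.63 + $36.92 + $58.61 = $713.98
Net pay = $1,953.70 − $713.98 = $1,239.72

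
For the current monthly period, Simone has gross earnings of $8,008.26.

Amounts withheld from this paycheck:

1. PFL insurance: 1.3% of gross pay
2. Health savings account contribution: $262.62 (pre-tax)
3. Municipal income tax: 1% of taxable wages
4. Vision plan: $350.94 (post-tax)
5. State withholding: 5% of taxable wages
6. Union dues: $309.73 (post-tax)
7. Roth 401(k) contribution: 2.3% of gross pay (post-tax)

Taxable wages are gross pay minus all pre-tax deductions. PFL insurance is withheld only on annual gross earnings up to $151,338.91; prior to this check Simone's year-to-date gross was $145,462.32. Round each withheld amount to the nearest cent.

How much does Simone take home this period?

Health savings account contribution: $262.62
Taxable wages = $8,008.26 − $262.62 = $7,745.64
State withholding: $7,745.64 × 0.05 = $387.28
Municipal income tax: $7,745.64 × 0.01 = $77.46
PFL insurance: only $151,338.91 − $145,462.32 = $5,876.59 of this check is subject → $5,876.59 × 0.013 = $76.40
Union dues: $309.73
Vision plan: $350.94
Roth 401(k) contribution: $8,008.26 × 0.023 = $184.19
Total deductions = $262.62 + $387.28 + $77.46 + $76.40 + $309.73 + $350.94 + $184.19 = $1,648.62
Net pay = $8,008.26 − $1,648.62 = $6,359.64

$6,359.64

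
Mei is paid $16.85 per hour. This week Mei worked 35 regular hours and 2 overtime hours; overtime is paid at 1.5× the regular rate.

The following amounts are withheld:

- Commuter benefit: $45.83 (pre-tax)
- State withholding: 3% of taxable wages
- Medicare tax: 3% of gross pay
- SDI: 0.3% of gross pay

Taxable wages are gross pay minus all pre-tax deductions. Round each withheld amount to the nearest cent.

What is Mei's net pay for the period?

$555.51

Regular pay: 35 × $16.85 = $589.75
Overtime pay: 2 × $16.85 × 1.5 = $50.55
Gross pay = $589.75 + $50.55 = $640.30
Commuter benefit: $45.83
Taxable wages = $640.30 − $45.83 = $594.47
State withholding: $594.47 × 0.03 = $17.83
Medicare tax: $640.30 × 0.03 = $19.21
SDI: $640.30 × 0.003 = $1.92
Total deductions = $45.83 + $17.83 + $19.21 + $1.92 = $84.79
Net pay = $640.30 − $84.79 = $555.51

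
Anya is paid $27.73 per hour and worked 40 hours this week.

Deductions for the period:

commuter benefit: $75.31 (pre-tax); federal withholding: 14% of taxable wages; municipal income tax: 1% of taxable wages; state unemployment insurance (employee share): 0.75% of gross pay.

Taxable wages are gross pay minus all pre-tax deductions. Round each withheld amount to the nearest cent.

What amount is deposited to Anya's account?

Gross pay: 40 × $27.73 = $1,109.20
Commuter benefit: $75.31
Taxable wages = $1,109.20 − $75.31 = $1,033.89
Municipal income tax: $1,033.89 × 0.01 = $10.34
Federal withholding: $1,033.89 × 0.14 = $144.74
State unemployment insurance (employee share): $1,109.20 × 0.0075 = $8.32
Total deductions = $75.31 + $10.34 + $144.74 + $8.32 = $238.71
Net pay = $1,109.20 − $238.71 = $870.49

$870.49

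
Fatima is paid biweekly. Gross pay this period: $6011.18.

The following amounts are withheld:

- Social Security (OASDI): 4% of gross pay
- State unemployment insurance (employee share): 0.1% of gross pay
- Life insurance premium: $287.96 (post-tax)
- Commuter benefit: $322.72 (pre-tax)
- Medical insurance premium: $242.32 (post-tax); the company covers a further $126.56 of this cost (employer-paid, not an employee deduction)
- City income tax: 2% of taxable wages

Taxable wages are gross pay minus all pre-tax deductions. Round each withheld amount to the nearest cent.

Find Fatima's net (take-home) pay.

Commuter benefit: $322.72
Taxable wages = $6011.18 − $322.72 = $5688.46
City income tax: $5688.46 × 0.02 = $113.77
State unemployment insurance (employee share): $6011.18 × 0.001 = $6.01
Social Security (OASDI): $6011.18 × 0.04 = $240.45
Life insurance premium: $287.96
Medical insurance premium: $242.32
(Employer's $126.56 toward medical insurance premium is not withheld from the employee.)
Total deductions = $322.72 + $113.77 + $6.01 + $240.45 + $287.96 + $242.32 = $1213.23
Net pay = $6011.18 − $1213.23 = $4797.95

$4797.95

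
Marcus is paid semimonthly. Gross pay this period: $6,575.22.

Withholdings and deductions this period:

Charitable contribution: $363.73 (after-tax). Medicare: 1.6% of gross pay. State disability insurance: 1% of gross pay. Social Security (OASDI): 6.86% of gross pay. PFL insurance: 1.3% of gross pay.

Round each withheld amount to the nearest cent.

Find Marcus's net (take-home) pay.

$5,504.00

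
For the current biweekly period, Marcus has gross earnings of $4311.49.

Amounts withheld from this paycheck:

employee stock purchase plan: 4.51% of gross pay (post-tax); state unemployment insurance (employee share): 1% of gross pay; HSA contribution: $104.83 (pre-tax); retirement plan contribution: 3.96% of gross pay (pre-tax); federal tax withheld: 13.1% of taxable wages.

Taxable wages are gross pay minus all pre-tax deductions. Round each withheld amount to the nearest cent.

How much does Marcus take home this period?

Retirement plan contribution: $4311.49 × 0.0396 = $170.74
HSA contribution: $104.83
Pre-tax total = $170.74 + $104.83 = $275.57
Taxable wages = $4311.49 − $275.57 = $4035.92
Federal tax withheld: $4035.92 × 0.131 = $528.71
State unemployment insurance (employee share): $4311.49 × 0.01 = $43.11
Employee stock purchase plan: $4311.49 × 0.0451 = $194.45
Total deductions = $170.74 + $104.83 + $528.71 + $43.11 + $194.45 = $1041.84
Net pay = $4311.49 − $1041.84 = $3269.65

$3269.65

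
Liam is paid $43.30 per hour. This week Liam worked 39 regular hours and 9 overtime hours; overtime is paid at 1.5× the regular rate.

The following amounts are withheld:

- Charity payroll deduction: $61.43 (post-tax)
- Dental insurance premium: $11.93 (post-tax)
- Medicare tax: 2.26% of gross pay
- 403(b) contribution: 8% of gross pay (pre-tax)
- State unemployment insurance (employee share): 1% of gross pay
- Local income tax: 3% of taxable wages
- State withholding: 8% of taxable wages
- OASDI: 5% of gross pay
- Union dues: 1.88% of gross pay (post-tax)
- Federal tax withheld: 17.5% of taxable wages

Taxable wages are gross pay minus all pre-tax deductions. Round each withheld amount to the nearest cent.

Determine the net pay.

Regular pay: 39 × $43.30 = $1688.70
Overtime pay: 9 × $43.30 × 1.5 = $584.55
Gross pay = $1688.70 + $584.55 = $2273.25
403(b) contribution: $2273.25 × 0.08 = $181.86
Taxable wages = $2273.25 − $181.86 = $2091.39
Local income tax: $2091.39 × 0.03 = $62.74
State withholding: $2091.39 × 0.08 = $167.31
Federal tax withheld: $2091.39 × 0.175 = $365.99
OASDI: $2273.25 × 0.05 = $113.66
Medicare tax: $2273.25 × 0.0226 = $51.38
State unemployment insurance (employee share): $2273.25 × 0.01 = $22.73
Dental insurance premium: $11.93
Charity payroll deduction: $61.43
Union dues: $2273.25 × 0.0188 = $42.74
Total deductions = $181.86 + $62.74 + $167.31 + $365.99 + $113.66 + $51.38 + $22.73 + $11.93 + $61.43 + $42.74 = $1081.77
Net pay = $2273.25 − $1081.77 = $1191.48

$1191.48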